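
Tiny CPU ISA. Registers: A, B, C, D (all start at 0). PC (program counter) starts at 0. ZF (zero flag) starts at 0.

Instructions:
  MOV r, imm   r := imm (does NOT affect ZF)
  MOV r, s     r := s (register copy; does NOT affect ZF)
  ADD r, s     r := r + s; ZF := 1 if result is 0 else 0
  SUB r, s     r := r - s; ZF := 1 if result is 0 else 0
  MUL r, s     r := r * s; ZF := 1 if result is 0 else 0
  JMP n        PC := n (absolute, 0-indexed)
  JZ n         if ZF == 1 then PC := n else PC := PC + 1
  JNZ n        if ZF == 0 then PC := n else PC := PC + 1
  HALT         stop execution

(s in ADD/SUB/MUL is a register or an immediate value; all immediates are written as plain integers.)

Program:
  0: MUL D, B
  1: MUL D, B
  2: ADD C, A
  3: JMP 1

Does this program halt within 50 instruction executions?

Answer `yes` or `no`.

Step 1: PC=0 exec 'MUL D, B'. After: A=0 B=0 C=0 D=0 ZF=1 PC=1
Step 2: PC=1 exec 'MUL D, B'. After: A=0 B=0 C=0 D=0 ZF=1 PC=2
Step 3: PC=2 exec 'ADD C, A'. After: A=0 B=0 C=0 D=0 ZF=1 PC=3
Step 4: PC=3 exec 'JMP 1'. After: A=0 B=0 C=0 D=0 ZF=1 PC=1
State after step 4 equals state after step 1: the program is in a cycle of length 3 and will never halt.

Answer: no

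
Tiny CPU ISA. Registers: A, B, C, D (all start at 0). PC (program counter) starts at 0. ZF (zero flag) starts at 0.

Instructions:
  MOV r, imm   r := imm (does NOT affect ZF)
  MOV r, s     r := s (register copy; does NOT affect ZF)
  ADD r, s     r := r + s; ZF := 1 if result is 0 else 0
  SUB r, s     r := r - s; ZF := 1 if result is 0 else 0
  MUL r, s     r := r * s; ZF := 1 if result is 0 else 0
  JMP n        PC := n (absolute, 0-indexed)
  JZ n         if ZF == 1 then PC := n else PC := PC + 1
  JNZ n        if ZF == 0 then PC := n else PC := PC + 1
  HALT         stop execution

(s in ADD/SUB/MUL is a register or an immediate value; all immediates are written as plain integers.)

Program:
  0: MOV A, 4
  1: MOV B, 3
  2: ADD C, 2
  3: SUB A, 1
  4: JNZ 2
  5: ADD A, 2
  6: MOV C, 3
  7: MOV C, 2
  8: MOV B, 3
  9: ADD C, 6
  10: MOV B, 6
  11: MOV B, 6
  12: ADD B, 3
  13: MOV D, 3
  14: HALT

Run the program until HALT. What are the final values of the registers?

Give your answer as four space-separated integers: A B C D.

Answer: 2 9 8 3

Derivation:
Step 1: PC=0 exec 'MOV A, 4'. After: A=4 B=0 C=0 D=0 ZF=0 PC=1
Step 2: PC=1 exec 'MOV B, 3'. After: A=4 B=3 C=0 D=0 ZF=0 PC=2
Step 3: PC=2 exec 'ADD C, 2'. After: A=4 B=3 C=2 D=0 ZF=0 PC=3
Step 4: PC=3 exec 'SUB A, 1'. After: A=3 B=3 C=2 D=0 ZF=0 PC=4
Step 5: PC=4 exec 'JNZ 2'. After: A=3 B=3 C=2 D=0 ZF=0 PC=2
Step 6: PC=2 exec 'ADD C, 2'. After: A=3 B=3 C=4 D=0 ZF=0 PC=3
Step 7: PC=3 exec 'SUB A, 1'. After: A=2 B=3 C=4 D=0 ZF=0 PC=4
Step 8: PC=4 exec 'JNZ 2'. After: A=2 B=3 C=4 D=0 ZF=0 PC=2
Step 9: PC=2 exec 'ADD C, 2'. After: A=2 B=3 C=6 D=0 ZF=0 PC=3
Step 10: PC=3 exec 'SUB A, 1'. After: A=1 B=3 C=6 D=0 ZF=0 PC=4
Step 11: PC=4 exec 'JNZ 2'. After: A=1 B=3 C=6 D=0 ZF=0 PC=2
Step 12: PC=2 exec 'ADD C, 2'. After: A=1 B=3 C=8 D=0 ZF=0 PC=3
Step 13: PC=3 exec 'SUB A, 1'. After: A=0 B=3 C=8 D=0 ZF=1 PC=4
Step 14: PC=4 exec 'JNZ 2'. After: A=0 B=3 C=8 D=0 ZF=1 PC=5
Step 15: PC=5 exec 'ADD A, 2'. After: A=2 B=3 C=8 D=0 ZF=0 PC=6
Step 16: PC=6 exec 'MOV C, 3'. After: A=2 B=3 C=3 D=0 ZF=0 PC=7
Step 17: PC=7 exec 'MOV C, 2'. After: A=2 B=3 C=2 D=0 ZF=0 PC=8
Step 18: PC=8 exec 'MOV B, 3'. After: A=2 B=3 C=2 D=0 ZF=0 PC=9
Step 19: PC=9 exec 'ADD C, 6'. After: A=2 B=3 C=8 D=0 ZF=0 PC=10
Step 20: PC=10 exec 'MOV B, 6'. After: A=2 B=6 C=8 D=0 ZF=0 PC=11
Step 21: PC=11 exec 'MOV B, 6'. After: A=2 B=6 C=8 D=0 ZF=0 PC=12
Step 22: PC=12 exec 'ADD B, 3'. After: A=2 B=9 C=8 D=0 ZF=0 PC=13
Step 23: PC=13 exec 'MOV D, 3'. After: A=2 B=9 C=8 D=3 ZF=0 PC=14
Step 24: PC=14 exec 'HALT'. After: A=2 B=9 C=8 D=3 ZF=0 PC=14 HALTED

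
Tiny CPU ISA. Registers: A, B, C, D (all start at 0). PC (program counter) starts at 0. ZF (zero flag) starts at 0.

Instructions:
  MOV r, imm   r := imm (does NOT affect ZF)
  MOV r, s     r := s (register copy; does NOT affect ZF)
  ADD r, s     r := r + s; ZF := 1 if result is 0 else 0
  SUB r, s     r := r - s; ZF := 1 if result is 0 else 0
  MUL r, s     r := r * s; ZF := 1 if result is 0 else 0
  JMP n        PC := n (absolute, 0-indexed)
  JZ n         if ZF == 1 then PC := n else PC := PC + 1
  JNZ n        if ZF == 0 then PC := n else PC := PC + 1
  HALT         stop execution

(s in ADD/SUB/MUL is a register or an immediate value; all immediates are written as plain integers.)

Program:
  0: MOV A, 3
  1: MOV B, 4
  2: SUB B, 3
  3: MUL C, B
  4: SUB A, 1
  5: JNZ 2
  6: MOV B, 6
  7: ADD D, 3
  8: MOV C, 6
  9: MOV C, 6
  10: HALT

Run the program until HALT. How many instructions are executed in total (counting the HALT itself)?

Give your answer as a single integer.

Answer: 19

Derivation:
Step 1: PC=0 exec 'MOV A, 3'. After: A=3 B=0 C=0 D=0 ZF=0 PC=1
Step 2: PC=1 exec 'MOV B, 4'. After: A=3 B=4 C=0 D=0 ZF=0 PC=2
Step 3: PC=2 exec 'SUB B, 3'. After: A=3 B=1 C=0 D=0 ZF=0 PC=3
Step 4: PC=3 exec 'MUL C, B'. After: A=3 B=1 C=0 D=0 ZF=1 PC=4
Step 5: PC=4 exec 'SUB A, 1'. After: A=2 B=1 C=0 D=0 ZF=0 PC=5
Step 6: PC=5 exec 'JNZ 2'. After: A=2 B=1 C=0 D=0 ZF=0 PC=2
Step 7: PC=2 exec 'SUB B, 3'. After: A=2 B=-2 C=0 D=0 ZF=0 PC=3
Step 8: PC=3 exec 'MUL C, B'. After: A=2 B=-2 C=0 D=0 ZF=1 PC=4
Step 9: PC=4 exec 'SUB A, 1'. After: A=1 B=-2 C=0 D=0 ZF=0 PC=5
Step 10: PC=5 exec 'JNZ 2'. After: A=1 B=-2 C=0 D=0 ZF=0 PC=2
Step 11: PC=2 exec 'SUB B, 3'. After: A=1 B=-5 C=0 D=0 ZF=0 PC=3
Step 12: PC=3 exec 'MUL C, B'. After: A=1 B=-5 C=0 D=0 ZF=1 PC=4
Step 13: PC=4 exec 'SUB A, 1'. After: A=0 B=-5 C=0 D=0 ZF=1 PC=5
Step 14: PC=5 exec 'JNZ 2'. After: A=0 B=-5 C=0 D=0 ZF=1 PC=6
Step 15: PC=6 exec 'MOV B, 6'. After: A=0 B=6 C=0 D=0 ZF=1 PC=7
Step 16: PC=7 exec 'ADD D, 3'. After: A=0 B=6 C=0 D=3 ZF=0 PC=8
Step 17: PC=8 exec 'MOV C, 6'. After: A=0 B=6 C=6 D=3 ZF=0 PC=9
Step 18: PC=9 exec 'MOV C, 6'. After: A=0 B=6 C=6 D=3 ZF=0 PC=10
Step 19: PC=10 exec 'HALT'. After: A=0 B=6 C=6 D=3 ZF=0 PC=10 HALTED
Total instructions executed: 19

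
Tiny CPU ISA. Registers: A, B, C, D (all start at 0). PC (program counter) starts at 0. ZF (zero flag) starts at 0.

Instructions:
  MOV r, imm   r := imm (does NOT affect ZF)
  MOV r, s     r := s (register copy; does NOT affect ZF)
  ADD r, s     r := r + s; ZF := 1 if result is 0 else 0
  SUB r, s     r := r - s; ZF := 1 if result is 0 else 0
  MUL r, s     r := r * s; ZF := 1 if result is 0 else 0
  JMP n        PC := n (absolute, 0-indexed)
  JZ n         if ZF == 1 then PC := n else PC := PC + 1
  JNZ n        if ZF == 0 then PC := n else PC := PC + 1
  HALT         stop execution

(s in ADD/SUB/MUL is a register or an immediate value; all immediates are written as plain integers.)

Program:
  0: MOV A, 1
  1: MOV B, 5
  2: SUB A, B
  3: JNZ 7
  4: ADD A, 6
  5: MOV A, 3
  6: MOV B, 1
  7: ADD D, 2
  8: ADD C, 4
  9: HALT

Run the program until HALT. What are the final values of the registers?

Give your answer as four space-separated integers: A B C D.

Step 1: PC=0 exec 'MOV A, 1'. After: A=1 B=0 C=0 D=0 ZF=0 PC=1
Step 2: PC=1 exec 'MOV B, 5'. After: A=1 B=5 C=0 D=0 ZF=0 PC=2
Step 3: PC=2 exec 'SUB A, B'. After: A=-4 B=5 C=0 D=0 ZF=0 PC=3
Step 4: PC=3 exec 'JNZ 7'. After: A=-4 B=5 C=0 D=0 ZF=0 PC=7
Step 5: PC=7 exec 'ADD D, 2'. After: A=-4 B=5 C=0 D=2 ZF=0 PC=8
Step 6: PC=8 exec 'ADD C, 4'. After: A=-4 B=5 C=4 D=2 ZF=0 PC=9
Step 7: PC=9 exec 'HALT'. After: A=-4 B=5 C=4 D=2 ZF=0 PC=9 HALTED

Answer: -4 5 4 2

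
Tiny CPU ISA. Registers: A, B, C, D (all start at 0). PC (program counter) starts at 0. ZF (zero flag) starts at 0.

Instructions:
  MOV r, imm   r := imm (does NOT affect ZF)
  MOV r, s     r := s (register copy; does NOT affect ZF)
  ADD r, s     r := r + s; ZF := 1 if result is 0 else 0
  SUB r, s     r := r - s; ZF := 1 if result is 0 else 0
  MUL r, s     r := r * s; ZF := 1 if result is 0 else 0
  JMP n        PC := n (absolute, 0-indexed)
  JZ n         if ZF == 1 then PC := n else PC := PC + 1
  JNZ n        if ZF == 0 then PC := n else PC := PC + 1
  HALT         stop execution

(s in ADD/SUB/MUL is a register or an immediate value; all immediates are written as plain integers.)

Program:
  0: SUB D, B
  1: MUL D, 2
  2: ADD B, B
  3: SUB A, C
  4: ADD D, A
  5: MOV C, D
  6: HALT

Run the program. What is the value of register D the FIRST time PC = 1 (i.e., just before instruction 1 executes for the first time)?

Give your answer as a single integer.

Step 1: PC=0 exec 'SUB D, B'. After: A=0 B=0 C=0 D=0 ZF=1 PC=1
First time PC=1: D=0

0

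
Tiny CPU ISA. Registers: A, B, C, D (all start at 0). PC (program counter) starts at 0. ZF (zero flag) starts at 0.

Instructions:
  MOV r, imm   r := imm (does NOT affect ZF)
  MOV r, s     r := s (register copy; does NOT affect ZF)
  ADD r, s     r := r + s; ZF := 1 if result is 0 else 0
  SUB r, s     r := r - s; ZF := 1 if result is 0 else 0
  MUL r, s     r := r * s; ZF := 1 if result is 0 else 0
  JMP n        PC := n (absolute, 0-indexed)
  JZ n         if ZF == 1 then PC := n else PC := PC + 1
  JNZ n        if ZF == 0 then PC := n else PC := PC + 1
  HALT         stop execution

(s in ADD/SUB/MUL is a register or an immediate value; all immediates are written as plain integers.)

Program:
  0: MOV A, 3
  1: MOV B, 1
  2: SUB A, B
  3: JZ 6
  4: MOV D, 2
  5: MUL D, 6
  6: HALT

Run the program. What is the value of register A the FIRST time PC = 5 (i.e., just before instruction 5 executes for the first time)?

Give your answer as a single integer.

Step 1: PC=0 exec 'MOV A, 3'. After: A=3 B=0 C=0 D=0 ZF=0 PC=1
Step 2: PC=1 exec 'MOV B, 1'. After: A=3 B=1 C=0 D=0 ZF=0 PC=2
Step 3: PC=2 exec 'SUB A, B'. After: A=2 B=1 C=0 D=0 ZF=0 PC=3
Step 4: PC=3 exec 'JZ 6'. After: A=2 B=1 C=0 D=0 ZF=0 PC=4
Step 5: PC=4 exec 'MOV D, 2'. After: A=2 B=1 C=0 D=2 ZF=0 PC=5
First time PC=5: A=2

2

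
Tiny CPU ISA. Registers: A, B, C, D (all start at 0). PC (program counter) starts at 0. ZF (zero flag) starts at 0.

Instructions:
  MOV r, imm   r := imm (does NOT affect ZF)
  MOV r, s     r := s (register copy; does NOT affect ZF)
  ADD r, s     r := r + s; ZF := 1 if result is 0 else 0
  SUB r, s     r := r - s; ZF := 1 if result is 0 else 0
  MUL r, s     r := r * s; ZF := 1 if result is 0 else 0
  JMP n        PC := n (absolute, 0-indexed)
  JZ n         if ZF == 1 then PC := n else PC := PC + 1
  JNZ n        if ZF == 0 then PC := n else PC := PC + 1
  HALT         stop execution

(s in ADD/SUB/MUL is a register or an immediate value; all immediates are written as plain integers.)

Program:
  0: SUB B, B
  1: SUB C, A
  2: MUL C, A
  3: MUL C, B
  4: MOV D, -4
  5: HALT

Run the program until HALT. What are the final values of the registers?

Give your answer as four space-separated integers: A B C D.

Answer: 0 0 0 -4

Derivation:
Step 1: PC=0 exec 'SUB B, B'. After: A=0 B=0 C=0 D=0 ZF=1 PC=1
Step 2: PC=1 exec 'SUB C, A'. After: A=0 B=0 C=0 D=0 ZF=1 PC=2
Step 3: PC=2 exec 'MUL C, A'. After: A=0 B=0 C=0 D=0 ZF=1 PC=3
Step 4: PC=3 exec 'MUL C, B'. After: A=0 B=0 C=0 D=0 ZF=1 PC=4
Step 5: PC=4 exec 'MOV D, -4'. After: A=0 B=0 C=0 D=-4 ZF=1 PC=5
Step 6: PC=5 exec 'HALT'. After: A=0 B=0 C=0 D=-4 ZF=1 PC=5 HALTED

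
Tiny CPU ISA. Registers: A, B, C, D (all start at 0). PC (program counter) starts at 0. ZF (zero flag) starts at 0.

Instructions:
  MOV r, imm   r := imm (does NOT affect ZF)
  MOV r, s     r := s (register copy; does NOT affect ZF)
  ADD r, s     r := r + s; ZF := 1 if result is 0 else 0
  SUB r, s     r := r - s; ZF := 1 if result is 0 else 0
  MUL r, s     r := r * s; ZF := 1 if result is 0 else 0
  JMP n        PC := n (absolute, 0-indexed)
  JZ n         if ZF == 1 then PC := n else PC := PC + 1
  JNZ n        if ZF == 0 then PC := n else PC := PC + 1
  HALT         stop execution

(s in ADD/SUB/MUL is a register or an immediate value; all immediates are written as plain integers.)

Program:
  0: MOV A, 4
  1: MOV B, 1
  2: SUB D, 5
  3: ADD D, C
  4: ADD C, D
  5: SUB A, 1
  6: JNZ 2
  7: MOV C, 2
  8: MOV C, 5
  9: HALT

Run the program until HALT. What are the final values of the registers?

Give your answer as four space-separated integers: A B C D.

Answer: 0 1 5 -105

Derivation:
Step 1: PC=0 exec 'MOV A, 4'. After: A=4 B=0 C=0 D=0 ZF=0 PC=1
Step 2: PC=1 exec 'MOV B, 1'. After: A=4 B=1 C=0 D=0 ZF=0 PC=2
Step 3: PC=2 exec 'SUB D, 5'. After: A=4 B=1 C=0 D=-5 ZF=0 PC=3
Step 4: PC=3 exec 'ADD D, C'. After: A=4 B=1 C=0 D=-5 ZF=0 PC=4
Step 5: PC=4 exec 'ADD C, D'. After: A=4 B=1 C=-5 D=-5 ZF=0 PC=5
Step 6: PC=5 exec 'SUB A, 1'. After: A=3 B=1 C=-5 D=-5 ZF=0 PC=6
Step 7: PC=6 exec 'JNZ 2'. After: A=3 B=1 C=-5 D=-5 ZF=0 PC=2
Step 8: PC=2 exec 'SUB D, 5'. After: A=3 B=1 C=-5 D=-10 ZF=0 PC=3
Step 9: PC=3 exec 'ADD D, C'. After: A=3 B=1 C=-5 D=-15 ZF=0 PC=4
Step 10: PC=4 exec 'ADD C, D'. After: A=3 B=1 C=-20 D=-15 ZF=0 PC=5
Step 11: PC=5 exec 'SUB A, 1'. After: A=2 B=1 C=-20 D=-15 ZF=0 PC=6
Step 12: PC=6 exec 'JNZ 2'. After: A=2 B=1 C=-20 D=-15 ZF=0 PC=2
Step 13: PC=2 exec 'SUB D, 5'. After: A=2 B=1 C=-20 D=-20 ZF=0 PC=3
Step 14: PC=3 exec 'ADD D, C'. After: A=2 B=1 C=-20 D=-40 ZF=0 PC=4
Step 15: PC=4 exec 'ADD C, D'. After: A=2 B=1 C=-60 D=-40 ZF=0 PC=5
Step 16: PC=5 exec 'SUB A, 1'. After: A=1 B=1 C=-60 D=-40 ZF=0 PC=6
Step 17: PC=6 exec 'JNZ 2'. After: A=1 B=1 C=-60 D=-40 ZF=0 PC=2
Step 18: PC=2 exec 'SUB D, 5'. After: A=1 B=1 C=-60 D=-45 ZF=0 PC=3
Step 19: PC=3 exec 'ADD D, C'. After: A=1 B=1 C=-60 D=-105 ZF=0 PC=4
Step 20: PC=4 exec 'ADD C, D'. After: A=1 B=1 C=-165 D=-105 ZF=0 PC=5
Step 21: PC=5 exec 'SUB A, 1'. After: A=0 B=1 C=-165 D=-105 ZF=1 PC=6
Step 22: PC=6 exec 'JNZ 2'. After: A=0 B=1 C=-165 D=-105 ZF=1 PC=7
Step 23: PC=7 exec 'MOV C, 2'. After: A=0 B=1 C=2 D=-105 ZF=1 PC=8
Step 24: PC=8 exec 'MOV C, 5'. After: A=0 B=1 C=5 D=-105 ZF=1 PC=9
Step 25: PC=9 exec 'HALT'. After: A=0 B=1 C=5 D=-105 ZF=1 PC=9 HALTED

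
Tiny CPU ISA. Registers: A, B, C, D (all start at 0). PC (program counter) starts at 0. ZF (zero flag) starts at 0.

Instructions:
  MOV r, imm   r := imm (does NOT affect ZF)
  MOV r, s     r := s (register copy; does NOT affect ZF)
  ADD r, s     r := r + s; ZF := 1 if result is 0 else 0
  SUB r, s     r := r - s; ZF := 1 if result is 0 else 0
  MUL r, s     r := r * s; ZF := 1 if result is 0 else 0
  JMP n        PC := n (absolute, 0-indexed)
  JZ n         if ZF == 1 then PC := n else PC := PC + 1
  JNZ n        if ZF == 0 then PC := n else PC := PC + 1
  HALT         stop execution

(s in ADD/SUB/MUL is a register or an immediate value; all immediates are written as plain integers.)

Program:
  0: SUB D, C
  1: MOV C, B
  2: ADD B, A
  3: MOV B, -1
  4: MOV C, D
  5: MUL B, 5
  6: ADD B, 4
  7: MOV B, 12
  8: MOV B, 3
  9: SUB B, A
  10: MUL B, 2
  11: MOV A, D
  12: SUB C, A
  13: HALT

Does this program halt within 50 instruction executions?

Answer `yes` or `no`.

Step 1: PC=0 exec 'SUB D, C'. After: A=0 B=0 C=0 D=0 ZF=1 PC=1
Step 2: PC=1 exec 'MOV C, B'. After: A=0 B=0 C=0 D=0 ZF=1 PC=2
Step 3: PC=2 exec 'ADD B, A'. After: A=0 B=0 C=0 D=0 ZF=1 PC=3
Step 4: PC=3 exec 'MOV B, -1'. After: A=0 B=-1 C=0 D=0 ZF=1 PC=4
Step 5: PC=4 exec 'MOV C, D'. After: A=0 B=-1 C=0 D=0 ZF=1 PC=5
Step 6: PC=5 exec 'MUL B, 5'. After: A=0 B=-5 C=0 D=0 ZF=0 PC=6
Step 7: PC=6 exec 'ADD B, 4'. After: A=0 B=-1 C=0 D=0 ZF=0 PC=7
Step 8: PC=7 exec 'MOV B, 12'. After: A=0 B=12 C=0 D=0 ZF=0 PC=8
Step 9: PC=8 exec 'MOV B, 3'. After: A=0 B=3 C=0 D=0 ZF=0 PC=9
Step 10: PC=9 exec 'SUB B, A'. After: A=0 B=3 C=0 D=0 ZF=0 PC=10
Step 11: PC=10 exec 'MUL B, 2'. After: A=0 B=6 C=0 D=0 ZF=0 PC=11
Step 12: PC=11 exec 'MOV A, D'. After: A=0 B=6 C=0 D=0 ZF=0 PC=12
Step 13: PC=12 exec 'SUB C, A'. After: A=0 B=6 C=0 D=0 ZF=1 PC=13
Step 14: PC=13 exec 'HALT'. After: A=0 B=6 C=0 D=0 ZF=1 PC=13 HALTED

Answer: yes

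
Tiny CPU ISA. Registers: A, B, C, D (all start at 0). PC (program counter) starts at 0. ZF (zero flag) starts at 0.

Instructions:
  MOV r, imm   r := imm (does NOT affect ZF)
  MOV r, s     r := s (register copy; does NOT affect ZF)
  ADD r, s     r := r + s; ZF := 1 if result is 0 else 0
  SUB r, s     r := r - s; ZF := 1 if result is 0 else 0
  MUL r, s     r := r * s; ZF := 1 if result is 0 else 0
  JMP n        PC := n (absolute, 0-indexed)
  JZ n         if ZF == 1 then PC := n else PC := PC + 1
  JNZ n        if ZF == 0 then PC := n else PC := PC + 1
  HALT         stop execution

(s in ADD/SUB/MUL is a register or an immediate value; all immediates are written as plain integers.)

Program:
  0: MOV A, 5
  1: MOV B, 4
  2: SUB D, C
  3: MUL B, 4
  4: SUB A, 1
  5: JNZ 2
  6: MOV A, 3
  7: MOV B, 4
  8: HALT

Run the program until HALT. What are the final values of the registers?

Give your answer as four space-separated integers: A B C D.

Answer: 3 4 0 0

Derivation:
Step 1: PC=0 exec 'MOV A, 5'. After: A=5 B=0 C=0 D=0 ZF=0 PC=1
Step 2: PC=1 exec 'MOV B, 4'. After: A=5 B=4 C=0 D=0 ZF=0 PC=2
Step 3: PC=2 exec 'SUB D, C'. After: A=5 B=4 C=0 D=0 ZF=1 PC=3
Step 4: PC=3 exec 'MUL B, 4'. After: A=5 B=16 C=0 D=0 ZF=0 PC=4
Step 5: PC=4 exec 'SUB A, 1'. After: A=4 B=16 C=0 D=0 ZF=0 PC=5
Step 6: PC=5 exec 'JNZ 2'. After: A=4 B=16 C=0 D=0 ZF=0 PC=2
Step 7: PC=2 exec 'SUB D, C'. After: A=4 B=16 C=0 D=0 ZF=1 PC=3
Step 8: PC=3 exec 'MUL B, 4'. After: A=4 B=64 C=0 D=0 ZF=0 PC=4
Step 9: PC=4 exec 'SUB A, 1'. After: A=3 B=64 C=0 D=0 ZF=0 PC=5
Step 10: PC=5 exec 'JNZ 2'. After: A=3 B=64 C=0 D=0 ZF=0 PC=2
Step 11: PC=2 exec 'SUB D, C'. After: A=3 B=64 C=0 D=0 ZF=1 PC=3
Step 12: PC=3 exec 'MUL B, 4'. After: A=3 B=256 C=0 D=0 ZF=0 PC=4
Step 13: PC=4 exec 'SUB A, 1'. After: A=2 B=256 C=0 D=0 ZF=0 PC=5
Step 14: PC=5 exec 'JNZ 2'. After: A=2 B=256 C=0 D=0 ZF=0 PC=2
Step 15: PC=2 exec 'SUB D, C'. After: A=2 B=256 C=0 D=0 ZF=1 PC=3
Step 16: PC=3 exec 'MUL B, 4'. After: A=2 B=1024 C=0 D=0 ZF=0 PC=4
Step 17: PC=4 exec 'SUB A, 1'. After: A=1 B=1024 C=0 D=0 ZF=0 PC=5
Step 18: PC=5 exec 'JNZ 2'. After: A=1 B=1024 C=0 D=0 ZF=0 PC=2
Step 19: PC=2 exec 'SUB D, C'. After: A=1 B=1024 C=0 D=0 ZF=1 PC=3
Step 20: PC=3 exec 'MUL B, 4'. After: A=1 B=4096 C=0 D=0 ZF=0 PC=4
Step 21: PC=4 exec 'SUB A, 1'. After: A=0 B=4096 C=0 D=0 ZF=1 PC=5
Step 22: PC=5 exec 'JNZ 2'. After: A=0 B=4096 C=0 D=0 ZF=1 PC=6
Step 23: PC=6 exec 'MOV A, 3'. After: A=3 B=4096 C=0 D=0 ZF=1 PC=7
Step 24: PC=7 exec 'MOV B, 4'. After: A=3 B=4 C=0 D=0 ZF=1 PC=8
Step 25: PC=8 exec 'HALT'. After: A=3 B=4 C=0 D=0 ZF=1 PC=8 HALTED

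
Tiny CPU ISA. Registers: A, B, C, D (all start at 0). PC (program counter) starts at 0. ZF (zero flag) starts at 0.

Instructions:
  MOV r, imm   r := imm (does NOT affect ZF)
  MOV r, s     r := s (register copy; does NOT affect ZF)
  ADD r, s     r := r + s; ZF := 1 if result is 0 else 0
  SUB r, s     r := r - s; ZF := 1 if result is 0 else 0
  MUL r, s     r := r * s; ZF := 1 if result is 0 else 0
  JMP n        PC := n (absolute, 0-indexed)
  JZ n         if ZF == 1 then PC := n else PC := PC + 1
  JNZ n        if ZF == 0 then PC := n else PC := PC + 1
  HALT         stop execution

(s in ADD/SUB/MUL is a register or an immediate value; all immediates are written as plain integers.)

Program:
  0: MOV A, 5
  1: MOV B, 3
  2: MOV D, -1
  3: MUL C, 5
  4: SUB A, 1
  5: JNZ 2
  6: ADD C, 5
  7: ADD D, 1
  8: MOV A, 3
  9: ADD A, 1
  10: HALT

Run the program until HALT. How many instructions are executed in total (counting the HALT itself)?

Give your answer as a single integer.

Step 1: PC=0 exec 'MOV A, 5'. After: A=5 B=0 C=0 D=0 ZF=0 PC=1
Step 2: PC=1 exec 'MOV B, 3'. After: A=5 B=3 C=0 D=0 ZF=0 PC=2
Step 3: PC=2 exec 'MOV D, -1'. After: A=5 B=3 C=0 D=-1 ZF=0 PC=3
Step 4: PC=3 exec 'MUL C, 5'. After: A=5 B=3 C=0 D=-1 ZF=1 PC=4
Step 5: PC=4 exec 'SUB A, 1'. After: A=4 B=3 C=0 D=-1 ZF=0 PC=5
Step 6: PC=5 exec 'JNZ 2'. After: A=4 B=3 C=0 D=-1 ZF=0 PC=2
Step 7: PC=2 exec 'MOV D, -1'. After: A=4 B=3 C=0 D=-1 ZF=0 PC=3
Step 8: PC=3 exec 'MUL C, 5'. After: A=4 B=3 C=0 D=-1 ZF=1 PC=4
Step 9: PC=4 exec 'SUB A, 1'. After: A=3 B=3 C=0 D=-1 ZF=0 PC=5
Step 10: PC=5 exec 'JNZ 2'. After: A=3 B=3 C=0 D=-1 ZF=0 PC=2
Step 11: PC=2 exec 'MOV D, -1'. After: A=3 B=3 C=0 D=-1 ZF=0 PC=3
Step 12: PC=3 exec 'MUL C, 5'. After: A=3 B=3 C=0 D=-1 ZF=1 PC=4
Step 13: PC=4 exec 'SUB A, 1'. After: A=2 B=3 C=0 D=-1 ZF=0 PC=5
Step 14: PC=5 exec 'JNZ 2'. After: A=2 B=3 C=0 D=-1 ZF=0 PC=2
Step 15: PC=2 exec 'MOV D, -1'. After: A=2 B=3 C=0 D=-1 ZF=0 PC=3
Step 16: PC=3 exec 'MUL C, 5'. After: A=2 B=3 C=0 D=-1 ZF=1 PC=4
Step 17: PC=4 exec 'SUB A, 1'. After: A=1 B=3 C=0 D=-1 ZF=0 PC=5
Step 18: PC=5 exec 'JNZ 2'. After: A=1 B=3 C=0 D=-1 ZF=0 PC=2
Step 19: PC=2 exec 'MOV D, -1'. After: A=1 B=3 C=0 D=-1 ZF=0 PC=3
Step 20: PC=3 exec 'MUL C, 5'. After: A=1 B=3 C=0 D=-1 ZF=1 PC=4
Step 21: PC=4 exec 'SUB A, 1'. After: A=0 B=3 C=0 D=-1 ZF=1 PC=5
Step 22: PC=5 exec 'JNZ 2'. After: A=0 B=3 C=0 D=-1 ZF=1 PC=6
Step 23: PC=6 exec 'ADD C, 5'. After: A=0 B=3 C=5 D=-1 ZF=0 PC=7
Step 24: PC=7 exec 'ADD D, 1'. After: A=0 B=3 C=5 D=0 ZF=1 PC=8
Step 25: PC=8 exec 'MOV A, 3'. After: A=3 B=3 C=5 D=0 ZF=1 PC=9
Step 26: PC=9 exec 'ADD A, 1'. After: A=4 B=3 C=5 D=0 ZF=0 PC=10
Step 27: PC=10 exec 'HALT'. After: A=4 B=3 C=5 D=0 ZF=0 PC=10 HALTED
Total instructions executed: 27

Answer: 27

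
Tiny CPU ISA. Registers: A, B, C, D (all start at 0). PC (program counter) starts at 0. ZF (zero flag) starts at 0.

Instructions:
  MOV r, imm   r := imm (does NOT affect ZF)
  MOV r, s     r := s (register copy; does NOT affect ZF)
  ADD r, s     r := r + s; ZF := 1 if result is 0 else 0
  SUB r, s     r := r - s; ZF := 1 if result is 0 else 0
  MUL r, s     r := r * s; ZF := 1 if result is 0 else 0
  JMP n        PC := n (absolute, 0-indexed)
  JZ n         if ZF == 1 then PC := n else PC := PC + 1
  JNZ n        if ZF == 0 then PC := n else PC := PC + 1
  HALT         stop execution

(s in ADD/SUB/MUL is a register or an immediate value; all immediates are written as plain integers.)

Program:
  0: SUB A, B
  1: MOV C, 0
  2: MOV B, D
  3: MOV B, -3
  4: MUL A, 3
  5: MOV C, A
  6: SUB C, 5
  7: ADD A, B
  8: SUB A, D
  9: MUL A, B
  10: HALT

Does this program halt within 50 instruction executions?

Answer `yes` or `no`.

Step 1: PC=0 exec 'SUB A, B'. After: A=0 B=0 C=0 D=0 ZF=1 PC=1
Step 2: PC=1 exec 'MOV C, 0'. After: A=0 B=0 C=0 D=0 ZF=1 PC=2
Step 3: PC=2 exec 'MOV B, D'. After: A=0 B=0 C=0 D=0 ZF=1 PC=3
Step 4: PC=3 exec 'MOV B, -3'. After: A=0 B=-3 C=0 D=0 ZF=1 PC=4
Step 5: PC=4 exec 'MUL A, 3'. After: A=0 B=-3 C=0 D=0 ZF=1 PC=5
Step 6: PC=5 exec 'MOV C, A'. After: A=0 B=-3 C=0 D=0 ZF=1 PC=6
Step 7: PC=6 exec 'SUB C, 5'. After: A=0 B=-3 C=-5 D=0 ZF=0 PC=7
Step 8: PC=7 exec 'ADD A, B'. After: A=-3 B=-3 C=-5 D=0 ZF=0 PC=8
Step 9: PC=8 exec 'SUB A, D'. After: A=-3 B=-3 C=-5 D=0 ZF=0 PC=9
Step 10: PC=9 exec 'MUL A, B'. After: A=9 B=-3 C=-5 D=0 ZF=0 PC=10
Step 11: PC=10 exec 'HALT'. After: A=9 B=-3 C=-5 D=0 ZF=0 PC=10 HALTED

Answer: yes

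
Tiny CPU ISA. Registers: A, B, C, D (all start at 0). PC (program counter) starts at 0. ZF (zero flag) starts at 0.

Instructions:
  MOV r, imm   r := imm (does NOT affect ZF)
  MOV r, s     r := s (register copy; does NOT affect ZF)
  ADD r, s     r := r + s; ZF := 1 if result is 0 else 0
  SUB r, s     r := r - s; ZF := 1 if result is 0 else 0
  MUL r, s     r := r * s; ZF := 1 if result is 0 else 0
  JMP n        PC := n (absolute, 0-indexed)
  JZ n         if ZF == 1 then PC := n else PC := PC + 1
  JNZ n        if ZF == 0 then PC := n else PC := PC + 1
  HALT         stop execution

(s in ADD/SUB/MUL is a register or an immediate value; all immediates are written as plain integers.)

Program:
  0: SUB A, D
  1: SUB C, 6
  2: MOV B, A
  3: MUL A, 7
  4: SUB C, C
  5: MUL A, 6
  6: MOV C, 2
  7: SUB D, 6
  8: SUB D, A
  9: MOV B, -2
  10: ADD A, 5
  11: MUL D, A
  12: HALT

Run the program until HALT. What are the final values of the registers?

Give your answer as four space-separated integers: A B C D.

Step 1: PC=0 exec 'SUB A, D'. After: A=0 B=0 C=0 D=0 ZF=1 PC=1
Step 2: PC=1 exec 'SUB C, 6'. After: A=0 B=0 C=-6 D=0 ZF=0 PC=2
Step 3: PC=2 exec 'MOV B, A'. After: A=0 B=0 C=-6 D=0 ZF=0 PC=3
Step 4: PC=3 exec 'MUL A, 7'. After: A=0 B=0 C=-6 D=0 ZF=1 PC=4
Step 5: PC=4 exec 'SUB C, C'. After: A=0 B=0 C=0 D=0 ZF=1 PC=5
Step 6: PC=5 exec 'MUL A, 6'. After: A=0 B=0 C=0 D=0 ZF=1 PC=6
Step 7: PC=6 exec 'MOV C, 2'. After: A=0 B=0 C=2 D=0 ZF=1 PC=7
Step 8: PC=7 exec 'SUB D, 6'. After: A=0 B=0 C=2 D=-6 ZF=0 PC=8
Step 9: PC=8 exec 'SUB D, A'. After: A=0 B=0 C=2 D=-6 ZF=0 PC=9
Step 10: PC=9 exec 'MOV B, -2'. After: A=0 B=-2 C=2 D=-6 ZF=0 PC=10
Step 11: PC=10 exec 'ADD A, 5'. After: A=5 B=-2 C=2 D=-6 ZF=0 PC=11
Step 12: PC=11 exec 'MUL D, A'. After: A=5 B=-2 C=2 D=-30 ZF=0 PC=12
Step 13: PC=12 exec 'HALT'. After: A=5 B=-2 C=2 D=-30 ZF=0 PC=12 HALTED

Answer: 5 -2 2 -30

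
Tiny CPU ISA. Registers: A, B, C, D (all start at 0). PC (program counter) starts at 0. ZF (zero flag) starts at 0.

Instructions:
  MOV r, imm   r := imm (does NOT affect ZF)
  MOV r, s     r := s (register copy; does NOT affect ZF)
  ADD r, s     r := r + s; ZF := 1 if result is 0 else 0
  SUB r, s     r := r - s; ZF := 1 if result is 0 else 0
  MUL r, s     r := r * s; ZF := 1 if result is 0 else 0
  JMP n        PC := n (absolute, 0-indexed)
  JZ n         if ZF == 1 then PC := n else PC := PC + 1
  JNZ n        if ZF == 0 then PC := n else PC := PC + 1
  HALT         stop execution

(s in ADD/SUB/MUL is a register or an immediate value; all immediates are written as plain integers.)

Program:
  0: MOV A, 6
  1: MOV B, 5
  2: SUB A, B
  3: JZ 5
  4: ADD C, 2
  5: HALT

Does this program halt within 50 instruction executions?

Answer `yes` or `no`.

Answer: yes

Derivation:
Step 1: PC=0 exec 'MOV A, 6'. After: A=6 B=0 C=0 D=0 ZF=0 PC=1
Step 2: PC=1 exec 'MOV B, 5'. After: A=6 B=5 C=0 D=0 ZF=0 PC=2
Step 3: PC=2 exec 'SUB A, B'. After: A=1 B=5 C=0 D=0 ZF=0 PC=3
Step 4: PC=3 exec 'JZ 5'. After: A=1 B=5 C=0 D=0 ZF=0 PC=4
Step 5: PC=4 exec 'ADD C, 2'. After: A=1 B=5 C=2 D=0 ZF=0 PC=5
Step 6: PC=5 exec 'HALT'. After: A=1 B=5 C=2 D=0 ZF=0 PC=5 HALTED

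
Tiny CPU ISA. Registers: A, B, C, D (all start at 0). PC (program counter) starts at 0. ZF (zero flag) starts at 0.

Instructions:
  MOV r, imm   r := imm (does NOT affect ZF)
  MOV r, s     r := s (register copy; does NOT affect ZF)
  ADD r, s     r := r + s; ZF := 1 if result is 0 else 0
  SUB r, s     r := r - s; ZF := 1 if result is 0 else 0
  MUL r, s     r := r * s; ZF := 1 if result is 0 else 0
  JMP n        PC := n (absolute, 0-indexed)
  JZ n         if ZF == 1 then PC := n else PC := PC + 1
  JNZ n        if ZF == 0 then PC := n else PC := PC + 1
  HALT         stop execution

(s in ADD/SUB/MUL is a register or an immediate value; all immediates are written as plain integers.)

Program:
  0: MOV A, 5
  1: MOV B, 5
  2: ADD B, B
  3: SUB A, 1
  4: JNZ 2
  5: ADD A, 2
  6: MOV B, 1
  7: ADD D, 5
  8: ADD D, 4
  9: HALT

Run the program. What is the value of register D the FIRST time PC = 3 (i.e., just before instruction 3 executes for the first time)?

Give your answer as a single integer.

Step 1: PC=0 exec 'MOV A, 5'. After: A=5 B=0 C=0 D=0 ZF=0 PC=1
Step 2: PC=1 exec 'MOV B, 5'. After: A=5 B=5 C=0 D=0 ZF=0 PC=2
Step 3: PC=2 exec 'ADD B, B'. After: A=5 B=10 C=0 D=0 ZF=0 PC=3
First time PC=3: D=0

0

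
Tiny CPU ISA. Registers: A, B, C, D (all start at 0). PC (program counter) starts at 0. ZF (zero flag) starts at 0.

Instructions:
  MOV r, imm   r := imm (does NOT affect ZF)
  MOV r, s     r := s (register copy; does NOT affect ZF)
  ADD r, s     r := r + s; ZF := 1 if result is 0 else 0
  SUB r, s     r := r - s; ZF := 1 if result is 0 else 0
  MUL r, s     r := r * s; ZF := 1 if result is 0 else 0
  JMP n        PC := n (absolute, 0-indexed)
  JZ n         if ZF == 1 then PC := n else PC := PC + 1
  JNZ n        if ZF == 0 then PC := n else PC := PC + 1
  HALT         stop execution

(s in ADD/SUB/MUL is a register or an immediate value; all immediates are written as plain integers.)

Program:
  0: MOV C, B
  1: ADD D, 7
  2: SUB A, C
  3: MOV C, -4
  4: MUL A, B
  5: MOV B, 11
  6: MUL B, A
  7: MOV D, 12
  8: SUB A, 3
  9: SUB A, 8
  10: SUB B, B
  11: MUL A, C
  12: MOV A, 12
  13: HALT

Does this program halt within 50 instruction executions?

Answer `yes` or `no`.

Answer: yes

Derivation:
Step 1: PC=0 exec 'MOV C, B'. After: A=0 B=0 C=0 D=0 ZF=0 PC=1
Step 2: PC=1 exec 'ADD D, 7'. After: A=0 B=0 C=0 D=7 ZF=0 PC=2
Step 3: PC=2 exec 'SUB A, C'. After: A=0 B=0 C=0 D=7 ZF=1 PC=3
Step 4: PC=3 exec 'MOV C, -4'. After: A=0 B=0 C=-4 D=7 ZF=1 PC=4
Step 5: PC=4 exec 'MUL A, B'. After: A=0 B=0 C=-4 D=7 ZF=1 PC=5
Step 6: PC=5 exec 'MOV B, 11'. After: A=0 B=11 C=-4 D=7 ZF=1 PC=6
Step 7: PC=6 exec 'MUL B, A'. After: A=0 B=0 C=-4 D=7 ZF=1 PC=7
Step 8: PC=7 exec 'MOV D, 12'. After: A=0 B=0 C=-4 D=12 ZF=1 PC=8
Step 9: PC=8 exec 'SUB A, 3'. After: A=-3 B=0 C=-4 D=12 ZF=0 PC=9
Step 10: PC=9 exec 'SUB A, 8'. After: A=-11 B=0 C=-4 D=12 ZF=0 PC=10
Step 11: PC=10 exec 'SUB B, B'. After: A=-11 B=0 C=-4 D=12 ZF=1 PC=11
Step 12: PC=11 exec 'MUL A, C'. After: A=44 B=0 C=-4 D=12 ZF=0 PC=12
Step 13: PC=12 exec 'MOV A, 12'. After: A=12 B=0 C=-4 D=12 ZF=0 PC=13
Step 14: PC=13 exec 'HALT'. After: A=12 B=0 C=-4 D=12 ZF=0 PC=13 HALTED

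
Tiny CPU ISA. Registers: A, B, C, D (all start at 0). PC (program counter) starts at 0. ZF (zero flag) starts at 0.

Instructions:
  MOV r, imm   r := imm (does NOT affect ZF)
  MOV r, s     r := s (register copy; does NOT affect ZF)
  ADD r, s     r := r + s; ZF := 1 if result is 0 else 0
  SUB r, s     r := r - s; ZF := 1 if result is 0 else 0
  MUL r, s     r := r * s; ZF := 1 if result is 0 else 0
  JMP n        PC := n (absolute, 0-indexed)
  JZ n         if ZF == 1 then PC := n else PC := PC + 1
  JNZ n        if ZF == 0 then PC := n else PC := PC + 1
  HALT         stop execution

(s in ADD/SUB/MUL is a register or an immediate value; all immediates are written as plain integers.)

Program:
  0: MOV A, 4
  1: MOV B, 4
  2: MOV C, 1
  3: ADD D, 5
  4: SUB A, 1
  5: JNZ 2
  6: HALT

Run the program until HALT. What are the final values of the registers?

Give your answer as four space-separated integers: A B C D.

Answer: 0 4 1 20

Derivation:
Step 1: PC=0 exec 'MOV A, 4'. After: A=4 B=0 C=0 D=0 ZF=0 PC=1
Step 2: PC=1 exec 'MOV B, 4'. After: A=4 B=4 C=0 D=0 ZF=0 PC=2
Step 3: PC=2 exec 'MOV C, 1'. After: A=4 B=4 C=1 D=0 ZF=0 PC=3
Step 4: PC=3 exec 'ADD D, 5'. After: A=4 B=4 C=1 D=5 ZF=0 PC=4
Step 5: PC=4 exec 'SUB A, 1'. After: A=3 B=4 C=1 D=5 ZF=0 PC=5
Step 6: PC=5 exec 'JNZ 2'. After: A=3 B=4 C=1 D=5 ZF=0 PC=2
Step 7: PC=2 exec 'MOV C, 1'. After: A=3 B=4 C=1 D=5 ZF=0 PC=3
Step 8: PC=3 exec 'ADD D, 5'. After: A=3 B=4 C=1 D=10 ZF=0 PC=4
Step 9: PC=4 exec 'SUB A, 1'. After: A=2 B=4 C=1 D=10 ZF=0 PC=5
Step 10: PC=5 exec 'JNZ 2'. After: A=2 B=4 C=1 D=10 ZF=0 PC=2
Step 11: PC=2 exec 'MOV C, 1'. After: A=2 B=4 C=1 D=10 ZF=0 PC=3
Step 12: PC=3 exec 'ADD D, 5'. After: A=2 B=4 C=1 D=15 ZF=0 PC=4
Step 13: PC=4 exec 'SUB A, 1'. After: A=1 B=4 C=1 D=15 ZF=0 PC=5
Step 14: PC=5 exec 'JNZ 2'. After: A=1 B=4 C=1 D=15 ZF=0 PC=2
Step 15: PC=2 exec 'MOV C, 1'. After: A=1 B=4 C=1 D=15 ZF=0 PC=3
Step 16: PC=3 exec 'ADD D, 5'. After: A=1 B=4 C=1 D=20 ZF=0 PC=4
Step 17: PC=4 exec 'SUB A, 1'. After: A=0 B=4 C=1 D=20 ZF=1 PC=5
Step 18: PC=5 exec 'JNZ 2'. After: A=0 B=4 C=1 D=20 ZF=1 PC=6
Step 19: PC=6 exec 'HALT'. After: A=0 B=4 C=1 D=20 ZF=1 PC=6 HALTED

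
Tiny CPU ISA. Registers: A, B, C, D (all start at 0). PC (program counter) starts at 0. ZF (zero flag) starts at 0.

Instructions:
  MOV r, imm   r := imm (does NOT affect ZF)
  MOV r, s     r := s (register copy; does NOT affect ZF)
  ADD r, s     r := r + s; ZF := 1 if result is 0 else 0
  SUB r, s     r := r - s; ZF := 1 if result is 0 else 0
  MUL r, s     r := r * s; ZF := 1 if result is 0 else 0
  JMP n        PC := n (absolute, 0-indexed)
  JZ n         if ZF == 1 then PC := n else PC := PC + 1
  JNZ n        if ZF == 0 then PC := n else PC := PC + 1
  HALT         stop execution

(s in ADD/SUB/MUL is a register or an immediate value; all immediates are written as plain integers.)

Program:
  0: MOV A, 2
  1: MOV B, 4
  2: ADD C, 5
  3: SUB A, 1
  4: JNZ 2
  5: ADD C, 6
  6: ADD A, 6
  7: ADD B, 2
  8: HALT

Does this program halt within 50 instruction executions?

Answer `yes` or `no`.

Step 1: PC=0 exec 'MOV A, 2'. After: A=2 B=0 C=0 D=0 ZF=0 PC=1
Step 2: PC=1 exec 'MOV B, 4'. After: A=2 B=4 C=0 D=0 ZF=0 PC=2
Step 3: PC=2 exec 'ADD C, 5'. After: A=2 B=4 C=5 D=0 ZF=0 PC=3
Step 4: PC=3 exec 'SUB A, 1'. After: A=1 B=4 C=5 D=0 ZF=0 PC=4
Step 5: PC=4 exec 'JNZ 2'. After: A=1 B=4 C=5 D=0 ZF=0 PC=2
Step 6: PC=2 exec 'ADD C, 5'. After: A=1 B=4 C=10 D=0 ZF=0 PC=3
Step 7: PC=3 exec 'SUB A, 1'. After: A=0 B=4 C=10 D=0 ZF=1 PC=4
Step 8: PC=4 exec 'JNZ 2'. After: A=0 B=4 C=10 D=0 ZF=1 PC=5
Step 9: PC=5 exec 'ADD C, 6'. After: A=0 B=4 C=16 D=0 ZF=0 PC=6
Step 10: PC=6 exec 'ADD A, 6'. After: A=6 B=4 C=16 D=0 ZF=0 PC=7
Step 11: PC=7 exec 'ADD B, 2'. After: A=6 B=6 C=16 D=0 ZF=0 PC=8
Step 12: PC=8 exec 'HALT'. After: A=6 B=6 C=16 D=0 ZF=0 PC=8 HALTED

Answer: yes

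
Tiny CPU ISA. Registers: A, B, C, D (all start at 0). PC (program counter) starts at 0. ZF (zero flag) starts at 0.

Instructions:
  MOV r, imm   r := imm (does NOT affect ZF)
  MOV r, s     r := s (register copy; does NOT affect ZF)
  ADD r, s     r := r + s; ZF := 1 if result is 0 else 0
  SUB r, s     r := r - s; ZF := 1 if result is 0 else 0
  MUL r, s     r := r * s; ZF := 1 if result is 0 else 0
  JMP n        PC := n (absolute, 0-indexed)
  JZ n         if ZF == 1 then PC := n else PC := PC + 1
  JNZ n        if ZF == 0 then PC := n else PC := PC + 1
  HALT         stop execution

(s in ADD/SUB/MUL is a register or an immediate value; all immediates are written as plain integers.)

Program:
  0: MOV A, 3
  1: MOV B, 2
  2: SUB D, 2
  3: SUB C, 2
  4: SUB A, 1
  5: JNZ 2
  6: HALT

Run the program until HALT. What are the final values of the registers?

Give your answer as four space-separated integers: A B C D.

Answer: 0 2 -6 -6

Derivation:
Step 1: PC=0 exec 'MOV A, 3'. After: A=3 B=0 C=0 D=0 ZF=0 PC=1
Step 2: PC=1 exec 'MOV B, 2'. After: A=3 B=2 C=0 D=0 ZF=0 PC=2
Step 3: PC=2 exec 'SUB D, 2'. After: A=3 B=2 C=0 D=-2 ZF=0 PC=3
Step 4: PC=3 exec 'SUB C, 2'. After: A=3 B=2 C=-2 D=-2 ZF=0 PC=4
Step 5: PC=4 exec 'SUB A, 1'. After: A=2 B=2 C=-2 D=-2 ZF=0 PC=5
Step 6: PC=5 exec 'JNZ 2'. After: A=2 B=2 C=-2 D=-2 ZF=0 PC=2
Step 7: PC=2 exec 'SUB D, 2'. After: A=2 B=2 C=-2 D=-4 ZF=0 PC=3
Step 8: PC=3 exec 'SUB C, 2'. After: A=2 B=2 C=-4 D=-4 ZF=0 PC=4
Step 9: PC=4 exec 'SUB A, 1'. After: A=1 B=2 C=-4 D=-4 ZF=0 PC=5
Step 10: PC=5 exec 'JNZ 2'. After: A=1 B=2 C=-4 D=-4 ZF=0 PC=2
Step 11: PC=2 exec 'SUB D, 2'. After: A=1 B=2 C=-4 D=-6 ZF=0 PC=3
Step 12: PC=3 exec 'SUB C, 2'. After: A=1 B=2 C=-6 D=-6 ZF=0 PC=4
Step 13: PC=4 exec 'SUB A, 1'. After: A=0 B=2 C=-6 D=-6 ZF=1 PC=5
Step 14: PC=5 exec 'JNZ 2'. After: A=0 B=2 C=-6 D=-6 ZF=1 PC=6
Step 15: PC=6 exec 'HALT'. After: A=0 B=2 C=-6 D=-6 ZF=1 PC=6 HALTED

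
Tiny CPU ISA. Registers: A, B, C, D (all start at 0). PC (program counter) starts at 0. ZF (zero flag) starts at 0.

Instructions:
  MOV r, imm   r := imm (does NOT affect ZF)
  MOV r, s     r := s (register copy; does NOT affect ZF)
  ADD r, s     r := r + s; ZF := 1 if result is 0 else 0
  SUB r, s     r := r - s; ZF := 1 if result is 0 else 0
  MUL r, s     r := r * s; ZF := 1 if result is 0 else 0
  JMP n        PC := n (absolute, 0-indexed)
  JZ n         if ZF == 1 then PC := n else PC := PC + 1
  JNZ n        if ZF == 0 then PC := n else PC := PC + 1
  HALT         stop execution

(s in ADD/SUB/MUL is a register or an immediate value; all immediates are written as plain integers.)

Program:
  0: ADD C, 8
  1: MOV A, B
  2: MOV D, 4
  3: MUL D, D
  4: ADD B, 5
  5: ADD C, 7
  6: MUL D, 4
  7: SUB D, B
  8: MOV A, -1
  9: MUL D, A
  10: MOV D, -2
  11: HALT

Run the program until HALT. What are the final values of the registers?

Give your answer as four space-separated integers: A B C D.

Step 1: PC=0 exec 'ADD C, 8'. After: A=0 B=0 C=8 D=0 ZF=0 PC=1
Step 2: PC=1 exec 'MOV A, B'. After: A=0 B=0 C=8 D=0 ZF=0 PC=2
Step 3: PC=2 exec 'MOV D, 4'. After: A=0 B=0 C=8 D=4 ZF=0 PC=3
Step 4: PC=3 exec 'MUL D, D'. After: A=0 B=0 C=8 D=16 ZF=0 PC=4
Step 5: PC=4 exec 'ADD B, 5'. After: A=0 B=5 C=8 D=16 ZF=0 PC=5
Step 6: PC=5 exec 'ADD C, 7'. After: A=0 B=5 C=15 D=16 ZF=0 PC=6
Step 7: PC=6 exec 'MUL D, 4'. After: A=0 B=5 C=15 D=64 ZF=0 PC=7
Step 8: PC=7 exec 'SUB D, B'. After: A=0 B=5 C=15 D=59 ZF=0 PC=8
Step 9: PC=8 exec 'MOV A, -1'. After: A=-1 B=5 C=15 D=59 ZF=0 PC=9
Step 10: PC=9 exec 'MUL D, A'. After: A=-1 B=5 C=15 D=-59 ZF=0 PC=10
Step 11: PC=10 exec 'MOV D, -2'. After: A=-1 B=5 C=15 D=-2 ZF=0 PC=11
Step 12: PC=11 exec 'HALT'. After: A=-1 B=5 C=15 D=-2 ZF=0 PC=11 HALTED

Answer: -1 5 15 -2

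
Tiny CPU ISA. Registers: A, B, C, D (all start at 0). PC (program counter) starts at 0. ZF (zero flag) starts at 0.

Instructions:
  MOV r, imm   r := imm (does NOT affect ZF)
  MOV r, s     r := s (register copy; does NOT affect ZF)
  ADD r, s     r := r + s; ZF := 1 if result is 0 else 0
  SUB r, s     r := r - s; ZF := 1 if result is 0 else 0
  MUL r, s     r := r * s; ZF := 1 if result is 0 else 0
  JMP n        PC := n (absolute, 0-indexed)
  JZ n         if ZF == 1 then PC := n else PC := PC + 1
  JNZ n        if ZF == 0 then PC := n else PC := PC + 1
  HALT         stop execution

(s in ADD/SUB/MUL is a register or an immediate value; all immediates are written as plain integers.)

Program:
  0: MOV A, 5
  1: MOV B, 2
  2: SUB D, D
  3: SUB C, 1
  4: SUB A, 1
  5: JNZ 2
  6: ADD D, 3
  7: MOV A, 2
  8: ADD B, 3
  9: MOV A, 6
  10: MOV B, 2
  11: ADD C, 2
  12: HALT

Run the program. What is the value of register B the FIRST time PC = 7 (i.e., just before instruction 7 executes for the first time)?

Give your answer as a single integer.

Step 1: PC=0 exec 'MOV A, 5'. After: A=5 B=0 C=0 D=0 ZF=0 PC=1
Step 2: PC=1 exec 'MOV B, 2'. After: A=5 B=2 C=0 D=0 ZF=0 PC=2
Step 3: PC=2 exec 'SUB D, D'. After: A=5 B=2 C=0 D=0 ZF=1 PC=3
Step 4: PC=3 exec 'SUB C, 1'. After: A=5 B=2 C=-1 D=0 ZF=0 PC=4
Step 5: PC=4 exec 'SUB A, 1'. After: A=4 B=2 C=-1 D=0 ZF=0 PC=5
Step 6: PC=5 exec 'JNZ 2'. After: A=4 B=2 C=-1 D=0 ZF=0 PC=2
Step 7: PC=2 exec 'SUB D, D'. After: A=4 B=2 C=-1 D=0 ZF=1 PC=3
Step 8: PC=3 exec 'SUB C, 1'. After: A=4 B=2 C=-2 D=0 ZF=0 PC=4
Step 9: PC=4 exec 'SUB A, 1'. After: A=3 B=2 C=-2 D=0 ZF=0 PC=5
Step 10: PC=5 exec 'JNZ 2'. After: A=3 B=2 C=-2 D=0 ZF=0 PC=2
Step 11: PC=2 exec 'SUB D, D'. After: A=3 B=2 C=-2 D=0 ZF=1 PC=3
Step 12: PC=3 exec 'SUB C, 1'. After: A=3 B=2 C=-3 D=0 ZF=0 PC=4
Step 13: PC=4 exec 'SUB A, 1'. After: A=2 B=2 C=-3 D=0 ZF=0 PC=5
Step 14: PC=5 exec 'JNZ 2'. After: A=2 B=2 C=-3 D=0 ZF=0 PC=2
Step 15: PC=2 exec 'SUB D, D'. After: A=2 B=2 C=-3 D=0 ZF=1 PC=3
Step 16: PC=3 exec 'SUB C, 1'. After: A=2 B=2 C=-4 D=0 ZF=0 PC=4
Step 17: PC=4 exec 'SUB A, 1'. After: A=1 B=2 C=-4 D=0 ZF=0 PC=5
Step 18: PC=5 exec 'JNZ 2'. After: A=1 B=2 C=-4 D=0 ZF=0 PC=2
Step 19: PC=2 exec 'SUB D, D'. After: A=1 B=2 C=-4 D=0 ZF=1 PC=3
Step 20: PC=3 exec 'SUB C, 1'. After: A=1 B=2 C=-5 D=0 ZF=0 PC=4
Step 21: PC=4 exec 'SUB A, 1'. After: A=0 B=2 C=-5 D=0 ZF=1 PC=5
Step 22: PC=5 exec 'JNZ 2'. After: A=0 B=2 C=-5 D=0 ZF=1 PC=6
Step 23: PC=6 exec 'ADD D, 3'. After: A=0 B=2 C=-5 D=3 ZF=0 PC=7
First time PC=7: B=2

2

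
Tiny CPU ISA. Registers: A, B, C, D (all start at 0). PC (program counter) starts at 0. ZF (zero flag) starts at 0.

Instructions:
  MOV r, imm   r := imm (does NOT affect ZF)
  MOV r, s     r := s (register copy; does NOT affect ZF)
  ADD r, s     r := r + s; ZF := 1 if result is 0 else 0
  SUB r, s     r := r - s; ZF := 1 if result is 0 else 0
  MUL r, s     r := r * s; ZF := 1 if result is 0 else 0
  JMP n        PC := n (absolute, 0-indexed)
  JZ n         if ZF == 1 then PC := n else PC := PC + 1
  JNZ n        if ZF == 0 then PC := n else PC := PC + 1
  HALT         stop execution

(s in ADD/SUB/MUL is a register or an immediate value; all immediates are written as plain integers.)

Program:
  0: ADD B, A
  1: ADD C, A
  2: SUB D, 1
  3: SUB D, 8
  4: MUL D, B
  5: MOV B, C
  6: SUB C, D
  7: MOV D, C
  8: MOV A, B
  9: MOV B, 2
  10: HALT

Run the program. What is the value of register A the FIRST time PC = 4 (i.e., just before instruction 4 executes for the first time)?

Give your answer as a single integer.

Step 1: PC=0 exec 'ADD B, A'. After: A=0 B=0 C=0 D=0 ZF=1 PC=1
Step 2: PC=1 exec 'ADD C, A'. After: A=0 B=0 C=0 D=0 ZF=1 PC=2
Step 3: PC=2 exec 'SUB D, 1'. After: A=0 B=0 C=0 D=-1 ZF=0 PC=3
Step 4: PC=3 exec 'SUB D, 8'. After: A=0 B=0 C=0 D=-9 ZF=0 PC=4
First time PC=4: A=0

0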